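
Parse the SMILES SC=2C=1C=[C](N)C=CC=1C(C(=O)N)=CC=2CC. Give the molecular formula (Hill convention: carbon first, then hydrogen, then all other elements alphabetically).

Walk through each heavy atom and fill implicit hydrogens from standard valence (C 4, N 3, O 2, S 2, halogen 1):
  atom 1: S, bond orders sum to 1 (valence 2) → 1 H
  atom 2: C, bond orders sum to 4 (valence 4) → 0 H
  atom 3: C, bond orders sum to 4 (valence 4) → 0 H
  atom 4: C, bond orders sum to 3 (valence 4) → 1 H
  atom 5: C with explicit H count 0
  atom 6: N, bond orders sum to 1 (valence 3) → 2 H
  atom 7: C, bond orders sum to 3 (valence 4) → 1 H
  atom 8: C, bond orders sum to 3 (valence 4) → 1 H
  atom 9: C, bond orders sum to 4 (valence 4) → 0 H
  atom 10: C, bond orders sum to 4 (valence 4) → 0 H
  atom 11: C, bond orders sum to 4 (valence 4) → 0 H
  atom 12: O, bond orders sum to 2 (valence 2) → 0 H
  atom 13: N, bond orders sum to 1 (valence 3) → 2 H
  atom 14: C, bond orders sum to 3 (valence 4) → 1 H
  atom 15: C, bond orders sum to 4 (valence 4) → 0 H
  atom 16: C, bond orders sum to 2 (valence 4) → 2 H
  atom 17: C, bond orders sum to 1 (valence 4) → 3 H
Totals → C:13, H:14, N:2, O:1, S:1.
In Hill order: C13H14N2OS.

C13H14N2OS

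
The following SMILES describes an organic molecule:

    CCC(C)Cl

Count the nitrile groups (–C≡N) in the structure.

Scan the SMILES for the nitrile motif — none present.

0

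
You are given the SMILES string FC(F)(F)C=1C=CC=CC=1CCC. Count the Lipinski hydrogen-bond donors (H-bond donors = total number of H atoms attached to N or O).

0

Donors: find every N or O and count the H atoms it carries.
  (no N or O atoms present)
Lipinski HBD = 0.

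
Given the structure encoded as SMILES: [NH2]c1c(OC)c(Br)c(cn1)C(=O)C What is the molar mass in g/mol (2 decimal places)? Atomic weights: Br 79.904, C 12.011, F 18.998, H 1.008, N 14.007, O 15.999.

First, the molecular formula is C8H9BrN2O2 (counting implicit H from valence).
  Br: 1 × 79.904 = 79.904
  C: 8 × 12.011 = 96.088
  H: 9 × 1.008 = 9.072
  N: 2 × 14.007 = 28.014
  O: 2 × 15.999 = 31.998
Sum: 1×79.904 + 8×12.011 + 9×1.008 + 2×14.007 + 2×15.999 = 245.076 → 245.08 g/mol.

245.08 g/mol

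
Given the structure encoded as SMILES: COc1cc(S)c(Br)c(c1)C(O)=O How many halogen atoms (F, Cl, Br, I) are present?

1

Halogen atoms appear at heavy-atom position 8 (1×Br).
Other groups present: 1 carboxylic acid, 1 ether, 1 thiol.
Halogen count: 1.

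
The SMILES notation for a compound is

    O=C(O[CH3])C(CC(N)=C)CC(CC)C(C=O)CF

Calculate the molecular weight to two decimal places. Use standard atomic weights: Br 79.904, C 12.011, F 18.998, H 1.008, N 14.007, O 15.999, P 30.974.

259.32 g/mol

First, the molecular formula is C13H22FNO3 (counting implicit H from valence).
  C: 13 × 12.011 = 156.143
  F: 1 × 18.998 = 18.998
  H: 22 × 1.008 = 22.176
  N: 1 × 14.007 = 14.007
  O: 3 × 15.999 = 47.997
Sum: 13×12.011 + 1×18.998 + 22×1.008 + 1×14.007 + 3×15.999 = 259.321 → 259.32 g/mol.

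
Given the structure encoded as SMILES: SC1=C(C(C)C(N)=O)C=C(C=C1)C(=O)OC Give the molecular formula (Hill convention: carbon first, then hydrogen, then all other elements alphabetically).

Walk through each heavy atom and fill implicit hydrogens from standard valence (C 4, N 3, O 2, S 2, halogen 1):
  atom 1: S, bond orders sum to 1 (valence 2) → 1 H
  atom 2: C, bond orders sum to 4 (valence 4) → 0 H
  atom 3: C, bond orders sum to 4 (valence 4) → 0 H
  atom 4: C, bond orders sum to 3 (valence 4) → 1 H
  atom 5: C, bond orders sum to 1 (valence 4) → 3 H
  atom 6: C, bond orders sum to 4 (valence 4) → 0 H
  atom 7: N, bond orders sum to 1 (valence 3) → 2 H
  atom 8: O, bond orders sum to 2 (valence 2) → 0 H
  atom 9: C, bond orders sum to 3 (valence 4) → 1 H
  atom 10: C, bond orders sum to 4 (valence 4) → 0 H
  atom 11: C, bond orders sum to 3 (valence 4) → 1 H
  atom 12: C, bond orders sum to 3 (valence 4) → 1 H
  atom 13: C, bond orders sum to 4 (valence 4) → 0 H
  atom 14: O, bond orders sum to 2 (valence 2) → 0 H
  atom 15: O, bond orders sum to 2 (valence 2) → 0 H
  atom 16: C, bond orders sum to 1 (valence 4) → 3 H
Totals → C:11, H:13, N:1, O:3, S:1.
In Hill order: C11H13NO3S.

C11H13NO3S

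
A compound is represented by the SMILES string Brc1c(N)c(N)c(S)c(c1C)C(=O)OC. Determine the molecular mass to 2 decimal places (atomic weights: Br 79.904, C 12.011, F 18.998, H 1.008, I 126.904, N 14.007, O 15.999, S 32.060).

291.16 g/mol

First, the molecular formula is C9H11BrN2O2S (counting implicit H from valence).
  Br: 1 × 79.904 = 79.904
  C: 9 × 12.011 = 108.099
  H: 11 × 1.008 = 11.088
  N: 2 × 14.007 = 28.014
  O: 2 × 15.999 = 31.998
  S: 1 × 32.060 = 32.060
Sum: 1×79.904 + 9×12.011 + 11×1.008 + 2×14.007 + 2×15.999 + 1×32.060 = 291.163 → 291.16 g/mol.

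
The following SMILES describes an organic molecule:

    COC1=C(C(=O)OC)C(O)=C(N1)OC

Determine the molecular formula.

C8H11NO5

Walk through each heavy atom and fill implicit hydrogens from standard valence (C 4, N 3, O 2, S 2, halogen 1):
  atom 1: C, bond orders sum to 1 (valence 4) → 3 H
  atom 2: O, bond orders sum to 2 (valence 2) → 0 H
  atom 3: C, bond orders sum to 4 (valence 4) → 0 H
  atom 4: C, bond orders sum to 4 (valence 4) → 0 H
  atom 5: C, bond orders sum to 4 (valence 4) → 0 H
  atom 6: O, bond orders sum to 2 (valence 2) → 0 H
  atom 7: O, bond orders sum to 2 (valence 2) → 0 H
  atom 8: C, bond orders sum to 1 (valence 4) → 3 H
  atom 9: C, bond orders sum to 4 (valence 4) → 0 H
  atom 10: O, bond orders sum to 1 (valence 2) → 1 H
  atom 11: C, bond orders sum to 4 (valence 4) → 0 H
  atom 12: N, bond orders sum to 2 (valence 3) → 1 H
  atom 13: O, bond orders sum to 2 (valence 2) → 0 H
  atom 14: C, bond orders sum to 1 (valence 4) → 3 H
Totals → C:8, H:11, N:1, O:5.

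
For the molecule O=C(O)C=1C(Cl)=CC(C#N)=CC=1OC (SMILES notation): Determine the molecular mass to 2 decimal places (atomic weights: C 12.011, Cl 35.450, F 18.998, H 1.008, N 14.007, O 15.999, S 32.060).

First, the molecular formula is C9H6ClNO3 (counting implicit H from valence).
  C: 9 × 12.011 = 108.099
  Cl: 1 × 35.450 = 35.450
  H: 6 × 1.008 = 6.048
  N: 1 × 14.007 = 14.007
  O: 3 × 15.999 = 47.997
Sum: 9×12.011 + 1×35.450 + 6×1.008 + 1×14.007 + 3×15.999 = 211.601 → 211.60 g/mol.

211.60 g/mol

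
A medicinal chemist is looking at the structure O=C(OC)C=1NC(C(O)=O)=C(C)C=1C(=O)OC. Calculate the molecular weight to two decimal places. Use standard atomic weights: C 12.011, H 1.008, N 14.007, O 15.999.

241.20 g/mol

First, the molecular formula is C10H11NO6 (counting implicit H from valence).
  C: 10 × 12.011 = 120.110
  H: 11 × 1.008 = 11.088
  N: 1 × 14.007 = 14.007
  O: 6 × 15.999 = 95.994
Sum: 10×12.011 + 11×1.008 + 1×14.007 + 6×15.999 = 241.199 → 241.20 g/mol.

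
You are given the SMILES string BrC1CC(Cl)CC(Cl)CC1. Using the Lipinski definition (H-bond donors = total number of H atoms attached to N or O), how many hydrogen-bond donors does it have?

Donors: find every N or O and count the H atoms it carries.
  (no N or O atoms present)
Lipinski HBD = 0.

0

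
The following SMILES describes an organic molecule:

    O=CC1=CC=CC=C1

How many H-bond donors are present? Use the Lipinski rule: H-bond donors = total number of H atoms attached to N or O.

0

Donors: find every N or O and count the H atoms it carries.
  atom 1 (O): bond orders sum to 2 → 0 H
Lipinski HBD = 0.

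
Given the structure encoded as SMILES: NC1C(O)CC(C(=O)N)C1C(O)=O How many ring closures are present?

1

In SMILES, each pair of matching ring-closure digits denotes one ring-closing bond; the number of such bonds equals the number of independent rings.
Ring-closure bonds here: 1.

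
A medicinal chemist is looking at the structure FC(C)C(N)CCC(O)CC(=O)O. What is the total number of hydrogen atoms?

Walk through each heavy atom and fill implicit hydrogens from standard valence (C 4, N 3, O 2, S 2, halogen 1):
  atom 1: F (halogen, monovalent) → 0 H
  atom 2: C, bond orders sum to 3 (valence 4) → 1 H
  atom 3: C, bond orders sum to 1 (valence 4) → 3 H
  atom 4: C, bond orders sum to 3 (valence 4) → 1 H
  atom 5: N, bond orders sum to 1 (valence 3) → 2 H
  atom 6: C, bond orders sum to 2 (valence 4) → 2 H
  atom 7: C, bond orders sum to 2 (valence 4) → 2 H
  atom 8: C, bond orders sum to 3 (valence 4) → 1 H
  atom 9: O, bond orders sum to 1 (valence 2) → 1 H
  atom 10: C, bond orders sum to 2 (valence 4) → 2 H
  atom 11: C, bond orders sum to 4 (valence 4) → 0 H
  atom 12: O, bond orders sum to 2 (valence 2) → 0 H
  atom 13: O, bond orders sum to 1 (valence 2) → 1 H
Total hydrogens: 16.

16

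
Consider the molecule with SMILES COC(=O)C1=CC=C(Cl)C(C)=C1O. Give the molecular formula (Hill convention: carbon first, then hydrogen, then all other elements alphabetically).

Walk through each heavy atom and fill implicit hydrogens from standard valence (C 4, N 3, O 2, S 2, halogen 1):
  atom 1: C, bond orders sum to 1 (valence 4) → 3 H
  atom 2: O, bond orders sum to 2 (valence 2) → 0 H
  atom 3: C, bond orders sum to 4 (valence 4) → 0 H
  atom 4: O, bond orders sum to 2 (valence 2) → 0 H
  atom 5: C, bond orders sum to 4 (valence 4) → 0 H
  atom 6: C, bond orders sum to 3 (valence 4) → 1 H
  atom 7: C, bond orders sum to 3 (valence 4) → 1 H
  atom 8: C, bond orders sum to 4 (valence 4) → 0 H
  atom 9: Cl (halogen, monovalent) → 0 H
  atom 10: C, bond orders sum to 4 (valence 4) → 0 H
  atom 11: C, bond orders sum to 1 (valence 4) → 3 H
  atom 12: C, bond orders sum to 4 (valence 4) → 0 H
  atom 13: O, bond orders sum to 1 (valence 2) → 1 H
Totals → C:9, H:9, Cl:1, O:3.
In Hill order: C9H9ClO3.

C9H9ClO3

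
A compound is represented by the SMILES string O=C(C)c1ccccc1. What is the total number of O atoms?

1

Scan the SMILES for O atoms (remember two-letter symbols like Cl and Br are single atoms).
Oxygen count: 1.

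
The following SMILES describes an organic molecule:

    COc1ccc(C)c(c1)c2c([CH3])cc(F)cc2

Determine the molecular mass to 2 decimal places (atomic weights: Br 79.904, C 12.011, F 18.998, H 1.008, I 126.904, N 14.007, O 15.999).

230.28 g/mol

First, the molecular formula is C15H15FO (counting implicit H from valence).
  C: 15 × 12.011 = 180.165
  F: 1 × 18.998 = 18.998
  H: 15 × 1.008 = 15.120
  O: 1 × 15.999 = 15.999
Sum: 15×12.011 + 1×18.998 + 15×1.008 + 1×15.999 = 230.282 → 230.28 g/mol.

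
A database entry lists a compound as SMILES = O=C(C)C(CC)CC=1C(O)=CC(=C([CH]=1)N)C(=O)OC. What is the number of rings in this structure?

In SMILES, each pair of matching ring-closure digits denotes one ring-closing bond; the number of such bonds equals the number of independent rings.
Ring-closure bonds here: 1.

1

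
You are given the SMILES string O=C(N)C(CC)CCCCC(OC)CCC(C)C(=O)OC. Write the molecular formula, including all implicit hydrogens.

C16H31NO4

Walk through each heavy atom and fill implicit hydrogens from standard valence (C 4, N 3, O 2, S 2, halogen 1):
  atom 1: O, bond orders sum to 2 (valence 2) → 0 H
  atom 2: C, bond orders sum to 4 (valence 4) → 0 H
  atom 3: N, bond orders sum to 1 (valence 3) → 2 H
  atom 4: C, bond orders sum to 3 (valence 4) → 1 H
  atom 5: C, bond orders sum to 2 (valence 4) → 2 H
  atom 6: C, bond orders sum to 1 (valence 4) → 3 H
  atom 7: C, bond orders sum to 2 (valence 4) → 2 H
  atom 8: C, bond orders sum to 2 (valence 4) → 2 H
  atom 9: C, bond orders sum to 2 (valence 4) → 2 H
  atom 10: C, bond orders sum to 2 (valence 4) → 2 H
  atom 11: C, bond orders sum to 3 (valence 4) → 1 H
  atom 12: O, bond orders sum to 2 (valence 2) → 0 H
  atom 13: C, bond orders sum to 1 (valence 4) → 3 H
  atom 14: C, bond orders sum to 2 (valence 4) → 2 H
  atom 15: C, bond orders sum to 2 (valence 4) → 2 H
  atom 16: C, bond orders sum to 3 (valence 4) → 1 H
  atom 17: C, bond orders sum to 1 (valence 4) → 3 H
  atom 18: C, bond orders sum to 4 (valence 4) → 0 H
  atom 19: O, bond orders sum to 2 (valence 2) → 0 H
  atom 20: O, bond orders sum to 2 (valence 2) → 0 H
  atom 21: C, bond orders sum to 1 (valence 4) → 3 H
Totals → C:16, H:31, N:1, O:4.
In Hill order: C16H31NO4.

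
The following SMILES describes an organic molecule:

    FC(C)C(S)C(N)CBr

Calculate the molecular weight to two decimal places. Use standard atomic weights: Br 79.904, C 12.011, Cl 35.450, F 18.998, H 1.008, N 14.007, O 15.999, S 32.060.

First, the molecular formula is C5H11BrFNS (counting implicit H from valence).
  Br: 1 × 79.904 = 79.904
  C: 5 × 12.011 = 60.055
  F: 1 × 18.998 = 18.998
  H: 11 × 1.008 = 11.088
  N: 1 × 14.007 = 14.007
  S: 1 × 32.060 = 32.060
Sum: 1×79.904 + 5×12.011 + 1×18.998 + 11×1.008 + 1×14.007 + 1×32.060 = 216.112 → 216.11 g/mol.

216.11 g/mol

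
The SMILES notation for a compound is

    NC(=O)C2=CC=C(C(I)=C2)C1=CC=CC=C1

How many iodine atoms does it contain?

1

Scan the SMILES for I atoms (remember two-letter symbols like Cl and Br are single atoms).
Iodine count: 1.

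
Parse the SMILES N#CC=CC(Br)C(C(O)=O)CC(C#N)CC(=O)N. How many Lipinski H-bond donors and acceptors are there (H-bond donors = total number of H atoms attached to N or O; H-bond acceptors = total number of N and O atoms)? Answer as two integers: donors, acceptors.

Donors: find every N or O and count the H atoms it carries.
  atom 1 (N): bond orders sum to 3 → 0 H
  atom 9 (O): bond orders sum to 1 → 1 H
  atom 10 (O): bond orders sum to 2 → 0 H
  atom 14 (N): bond orders sum to 3 → 0 H
  atom 17 (O): bond orders sum to 2 → 0 H
  atom 18 (N): bond orders sum to 1 → 2 H
Lipinski HBD = 3.
Acceptors: N atoms = 3, O atoms = 3 → HBA = 6.

3, 6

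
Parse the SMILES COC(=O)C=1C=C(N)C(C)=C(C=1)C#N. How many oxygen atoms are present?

2

Scan the SMILES for O atoms (remember two-letter symbols like Cl and Br are single atoms).
Oxygen count: 2.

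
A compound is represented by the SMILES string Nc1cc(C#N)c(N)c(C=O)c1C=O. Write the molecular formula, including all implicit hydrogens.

C9H7N3O2

Walk through each heavy atom and fill implicit hydrogens from standard valence (C 4, N 3, O 2, S 2, halogen 1); for lowercase aromatic atoms, an aromatic c carries 1 H when it has two neighbours and 0 H with three, and aromatic n carries 0 H:
  atom 1: N, bond orders sum to 1 (valence 3) → 2 H
  atom 2: aromatic c, 3 neighbours → 0 H
  atom 3: aromatic c, 2 neighbours → 1 H
  atom 4: aromatic c, 3 neighbours → 0 H
  atom 5: C, bond orders sum to 4 (valence 4) → 0 H
  atom 6: N, bond orders sum to 3 (valence 3) → 0 H
  atom 7: aromatic c, 3 neighbours → 0 H
  atom 8: N, bond orders sum to 1 (valence 3) → 2 H
  atom 9: aromatic c, 3 neighbours → 0 H
  atom 10: C, bond orders sum to 3 (valence 4) → 1 H
  atom 11: O, bond orders sum to 2 (valence 2) → 0 H
  atom 12: aromatic c, 3 neighbours → 0 H
  atom 13: C, bond orders sum to 3 (valence 4) → 1 H
  atom 14: O, bond orders sum to 2 (valence 2) → 0 H
Totals → C:9, H:7, N:3, O:2.
In Hill order: C9H7N3O2.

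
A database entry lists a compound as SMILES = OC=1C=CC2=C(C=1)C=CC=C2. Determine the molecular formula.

C10H8O

Walk through each heavy atom and fill implicit hydrogens from standard valence (C 4, N 3, O 2, S 2, halogen 1):
  atom 1: O, bond orders sum to 1 (valence 2) → 1 H
  atom 2: C, bond orders sum to 4 (valence 4) → 0 H
  atom 3: C, bond orders sum to 3 (valence 4) → 1 H
  atom 4: C, bond orders sum to 3 (valence 4) → 1 H
  atom 5: C, bond orders sum to 4 (valence 4) → 0 H
  atom 6: C, bond orders sum to 4 (valence 4) → 0 H
  atom 7: C, bond orders sum to 3 (valence 4) → 1 H
  atom 8: C, bond orders sum to 3 (valence 4) → 1 H
  atom 9: C, bond orders sum to 3 (valence 4) → 1 H
  atom 10: C, bond orders sum to 3 (valence 4) → 1 H
  atom 11: C, bond orders sum to 3 (valence 4) → 1 H
Totals → C:10, H:8, O:1.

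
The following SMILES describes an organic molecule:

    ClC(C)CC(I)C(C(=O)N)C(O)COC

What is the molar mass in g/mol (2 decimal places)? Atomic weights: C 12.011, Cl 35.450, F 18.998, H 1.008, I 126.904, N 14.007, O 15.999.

349.59 g/mol

First, the molecular formula is C9H17ClINO3 (counting implicit H from valence).
  C: 9 × 12.011 = 108.099
  Cl: 1 × 35.450 = 35.450
  H: 17 × 1.008 = 17.136
  I: 1 × 126.904 = 126.904
  N: 1 × 14.007 = 14.007
  O: 3 × 15.999 = 47.997
Sum: 9×12.011 + 1×35.450 + 17×1.008 + 1×126.904 + 1×14.007 + 3×15.999 = 349.593 → 349.59 g/mol.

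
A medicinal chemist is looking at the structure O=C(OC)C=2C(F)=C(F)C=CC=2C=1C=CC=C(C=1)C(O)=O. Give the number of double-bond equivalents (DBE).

10

Degree of unsaturation = (number of rings) + (number of π bonds).
Ring closures in the SMILES: 2.
π bonds: 8 double bonds (each 1 DoU) → 8 DoU from unsaturation.
Total DoU = 2 + 8 = 10.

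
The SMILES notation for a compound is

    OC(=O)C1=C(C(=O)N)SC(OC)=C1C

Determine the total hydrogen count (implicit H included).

9

Walk through each heavy atom and fill implicit hydrogens from standard valence (C 4, N 3, O 2, S 2, halogen 1):
  atom 1: O, bond orders sum to 1 (valence 2) → 1 H
  atom 2: C, bond orders sum to 4 (valence 4) → 0 H
  atom 3: O, bond orders sum to 2 (valence 2) → 0 H
  atom 4: C, bond orders sum to 4 (valence 4) → 0 H
  atom 5: C, bond orders sum to 4 (valence 4) → 0 H
  atom 6: C, bond orders sum to 4 (valence 4) → 0 H
  atom 7: O, bond orders sum to 2 (valence 2) → 0 H
  atom 8: N, bond orders sum to 1 (valence 3) → 2 H
  atom 9: S, bond orders sum to 2 (valence 2) → 0 H
  atom 10: C, bond orders sum to 4 (valence 4) → 0 H
  atom 11: O, bond orders sum to 2 (valence 2) → 0 H
  atom 12: C, bond orders sum to 1 (valence 4) → 3 H
  atom 13: C, bond orders sum to 4 (valence 4) → 0 H
  atom 14: C, bond orders sum to 1 (valence 4) → 3 H
Total hydrogens: 9.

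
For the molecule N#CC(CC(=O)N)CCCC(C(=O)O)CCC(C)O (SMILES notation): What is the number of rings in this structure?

0

In SMILES, each pair of matching ring-closure digits denotes one ring-closing bond; the number of such bonds equals the number of independent rings.
Ring-closure bonds here: 0.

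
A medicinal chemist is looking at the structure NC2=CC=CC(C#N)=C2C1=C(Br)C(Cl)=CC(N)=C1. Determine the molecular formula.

Walk through each heavy atom and fill implicit hydrogens from standard valence (C 4, N 3, O 2, S 2, halogen 1):
  atom 1: N, bond orders sum to 1 (valence 3) → 2 H
  atom 2: C, bond orders sum to 4 (valence 4) → 0 H
  atom 3: C, bond orders sum to 3 (valence 4) → 1 H
  atom 4: C, bond orders sum to 3 (valence 4) → 1 H
  atom 5: C, bond orders sum to 3 (valence 4) → 1 H
  atom 6: C, bond orders sum to 4 (valence 4) → 0 H
  atom 7: C, bond orders sum to 4 (valence 4) → 0 H
  atom 8: N, bond orders sum to 3 (valence 3) → 0 H
  atom 9: C, bond orders sum to 4 (valence 4) → 0 H
  atom 10: C, bond orders sum to 4 (valence 4) → 0 H
  atom 11: C, bond orders sum to 4 (valence 4) → 0 H
  atom 12: Br (halogen, monovalent) → 0 H
  atom 13: C, bond orders sum to 4 (valence 4) → 0 H
  atom 14: Cl (halogen, monovalent) → 0 H
  atom 15: C, bond orders sum to 3 (valence 4) → 1 H
  atom 16: C, bond orders sum to 4 (valence 4) → 0 H
  atom 17: N, bond orders sum to 1 (valence 3) → 2 H
  atom 18: C, bond orders sum to 3 (valence 4) → 1 H
Totals → C:13, H:9, Br:1, Cl:1, N:3.
In Hill order: C13H9BrClN3.

C13H9BrClN3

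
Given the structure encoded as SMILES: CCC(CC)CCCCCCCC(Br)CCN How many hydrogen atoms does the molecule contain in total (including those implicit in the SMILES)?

Walk through each heavy atom and fill implicit hydrogens from standard valence (C 4, N 3, O 2, S 2, halogen 1):
  atom 1: C, bond orders sum to 1 (valence 4) → 3 H
  atom 2: C, bond orders sum to 2 (valence 4) → 2 H
  atom 3: C, bond orders sum to 3 (valence 4) → 1 H
  atom 4: C, bond orders sum to 2 (valence 4) → 2 H
  atom 5: C, bond orders sum to 1 (valence 4) → 3 H
  atom 6: C, bond orders sum to 2 (valence 4) → 2 H
  atom 7: C, bond orders sum to 2 (valence 4) → 2 H
  atom 8: C, bond orders sum to 2 (valence 4) → 2 H
  atom 9: C, bond orders sum to 2 (valence 4) → 2 H
  atom 10: C, bond orders sum to 2 (valence 4) → 2 H
  atom 11: C, bond orders sum to 2 (valence 4) → 2 H
  atom 12: C, bond orders sum to 2 (valence 4) → 2 H
  atom 13: C, bond orders sum to 3 (valence 4) → 1 H
  atom 14: Br (halogen, monovalent) → 0 H
  atom 15: C, bond orders sum to 2 (valence 4) → 2 H
  atom 16: C, bond orders sum to 2 (valence 4) → 2 H
  atom 17: N, bond orders sum to 1 (valence 3) → 2 H
Total hydrogens: 32.

32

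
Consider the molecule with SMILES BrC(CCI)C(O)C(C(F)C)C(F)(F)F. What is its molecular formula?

C8H12BrF4IO

Walk through each heavy atom and fill implicit hydrogens from standard valence (C 4, N 3, O 2, S 2, halogen 1):
  atom 1: Br (halogen, monovalent) → 0 H
  atom 2: C, bond orders sum to 3 (valence 4) → 1 H
  atom 3: C, bond orders sum to 2 (valence 4) → 2 H
  atom 4: C, bond orders sum to 2 (valence 4) → 2 H
  atom 5: I (halogen, monovalent) → 0 H
  atom 6: C, bond orders sum to 3 (valence 4) → 1 H
  atom 7: O, bond orders sum to 1 (valence 2) → 1 H
  atom 8: C, bond orders sum to 3 (valence 4) → 1 H
  atom 9: C, bond orders sum to 3 (valence 4) → 1 H
  atom 10: F (halogen, monovalent) → 0 H
  atom 11: C, bond orders sum to 1 (valence 4) → 3 H
  atom 12: C, bond orders sum to 4 (valence 4) → 0 H
  atom 13: F (halogen, monovalent) → 0 H
  atom 14: F (halogen, monovalent) → 0 H
  atom 15: F (halogen, monovalent) → 0 H
Totals → C:8, H:12, Br:1, F:4, I:1, O:1.
In Hill order: C8H12BrF4IO.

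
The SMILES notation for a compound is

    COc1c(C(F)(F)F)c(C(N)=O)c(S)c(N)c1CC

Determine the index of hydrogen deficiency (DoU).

Molecular formula: C11H13F3N2O2S.
DoU = (2C + 2 + N − H − X) / 2, where X is the halogen count and O/S are ignored.
    = (2·11 + 2 + 2 − 13 − 3) / 2 = 10 / 2 = 5.

5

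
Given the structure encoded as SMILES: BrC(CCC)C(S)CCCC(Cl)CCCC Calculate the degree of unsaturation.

0

Degree of unsaturation = (number of rings) + (number of π bonds).
Ring closures in the SMILES: 0.
π bonds: none → 0 DoU from unsaturation.
Total DoU = 0 + 0 = 0.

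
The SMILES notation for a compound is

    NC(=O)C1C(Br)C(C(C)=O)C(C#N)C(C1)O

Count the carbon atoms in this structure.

Count every carbon token in the SMILES (each C, including those in ring-closure positions and inside branches).
Carbon count: 10.

10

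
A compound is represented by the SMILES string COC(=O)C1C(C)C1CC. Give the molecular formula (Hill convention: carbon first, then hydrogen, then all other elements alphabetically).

C8H14O2

Walk through each heavy atom and fill implicit hydrogens from standard valence (C 4, N 3, O 2, S 2, halogen 1):
  atom 1: C, bond orders sum to 1 (valence 4) → 3 H
  atom 2: O, bond orders sum to 2 (valence 2) → 0 H
  atom 3: C, bond orders sum to 4 (valence 4) → 0 H
  atom 4: O, bond orders sum to 2 (valence 2) → 0 H
  atom 5: C, bond orders sum to 3 (valence 4) → 1 H
  atom 6: C, bond orders sum to 3 (valence 4) → 1 H
  atom 7: C, bond orders sum to 1 (valence 4) → 3 H
  atom 8: C, bond orders sum to 3 (valence 4) → 1 H
  atom 9: C, bond orders sum to 2 (valence 4) → 2 H
  atom 10: C, bond orders sum to 1 (valence 4) → 3 H
Totals → C:8, H:14, O:2.
In Hill order: C8H14O2.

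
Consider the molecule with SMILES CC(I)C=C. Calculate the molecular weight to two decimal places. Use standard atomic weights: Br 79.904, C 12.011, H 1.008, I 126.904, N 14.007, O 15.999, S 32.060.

182.00 g/mol

First, the molecular formula is C4H7I (counting implicit H from valence).
  C: 4 × 12.011 = 48.044
  H: 7 × 1.008 = 7.056
  I: 1 × 126.904 = 126.904
Sum: 4×12.011 + 7×1.008 + 1×126.904 = 182.004 → 182.00 g/mol.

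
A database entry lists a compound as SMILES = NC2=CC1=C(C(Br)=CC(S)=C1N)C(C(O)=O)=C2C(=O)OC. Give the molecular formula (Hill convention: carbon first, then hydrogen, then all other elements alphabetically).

Walk through each heavy atom and fill implicit hydrogens from standard valence (C 4, N 3, O 2, S 2, halogen 1):
  atom 1: N, bond orders sum to 1 (valence 3) → 2 H
  atom 2: C, bond orders sum to 4 (valence 4) → 0 H
  atom 3: C, bond orders sum to 3 (valence 4) → 1 H
  atom 4: C, bond orders sum to 4 (valence 4) → 0 H
  atom 5: C, bond orders sum to 4 (valence 4) → 0 H
  atom 6: C, bond orders sum to 4 (valence 4) → 0 H
  atom 7: Br (halogen, monovalent) → 0 H
  atom 8: C, bond orders sum to 3 (valence 4) → 1 H
  atom 9: C, bond orders sum to 4 (valence 4) → 0 H
  atom 10: S, bond orders sum to 1 (valence 2) → 1 H
  atom 11: C, bond orders sum to 4 (valence 4) → 0 H
  atom 12: N, bond orders sum to 1 (valence 3) → 2 H
  atom 13: C, bond orders sum to 4 (valence 4) → 0 H
  atom 14: C, bond orders sum to 4 (valence 4) → 0 H
  atom 15: O, bond orders sum to 1 (valence 2) → 1 H
  atom 16: O, bond orders sum to 2 (valence 2) → 0 H
  atom 17: C, bond orders sum to 4 (valence 4) → 0 H
  atom 18: C, bond orders sum to 4 (valence 4) → 0 H
  atom 19: O, bond orders sum to 2 (valence 2) → 0 H
  atom 20: O, bond orders sum to 2 (valence 2) → 0 H
  atom 21: C, bond orders sum to 1 (valence 4) → 3 H
Totals → C:13, H:11, Br:1, N:2, O:4, S:1.

C13H11BrN2O4S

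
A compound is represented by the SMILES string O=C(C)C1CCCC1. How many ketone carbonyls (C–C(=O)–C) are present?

The ketone motif appears at heavy-atom position 2 in the SMILES.
Ketone count: 1.

1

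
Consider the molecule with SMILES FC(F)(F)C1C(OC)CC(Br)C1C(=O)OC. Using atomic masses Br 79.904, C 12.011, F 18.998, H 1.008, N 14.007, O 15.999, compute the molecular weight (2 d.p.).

First, the molecular formula is C9H12BrF3O3 (counting implicit H from valence).
  Br: 1 × 79.904 = 79.904
  C: 9 × 12.011 = 108.099
  F: 3 × 18.998 = 56.994
  H: 12 × 1.008 = 12.096
  O: 3 × 15.999 = 47.997
Sum: 1×79.904 + 9×12.011 + 3×18.998 + 12×1.008 + 3×15.999 = 305.090 → 305.09 g/mol.

305.09 g/mol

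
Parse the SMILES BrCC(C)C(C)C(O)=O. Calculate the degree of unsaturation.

Molecular formula: C6H11BrO2.
DoU = (2C + 2 + N − H − X) / 2, where X is the halogen count and O/S are ignored.
    = (2·6 + 2 + 0 − 11 − 1) / 2 = 2 / 2 = 1.

1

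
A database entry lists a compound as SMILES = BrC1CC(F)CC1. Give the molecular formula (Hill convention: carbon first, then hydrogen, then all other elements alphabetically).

Walk through each heavy atom and fill implicit hydrogens from standard valence (C 4, N 3, O 2, S 2, halogen 1):
  atom 1: Br (halogen, monovalent) → 0 H
  atom 2: C, bond orders sum to 3 (valence 4) → 1 H
  atom 3: C, bond orders sum to 2 (valence 4) → 2 H
  atom 4: C, bond orders sum to 3 (valence 4) → 1 H
  atom 5: F (halogen, monovalent) → 0 H
  atom 6: C, bond orders sum to 2 (valence 4) → 2 H
  atom 7: C, bond orders sum to 2 (valence 4) → 2 H
Totals → C:5, H:8, Br:1, F:1.

C5H8BrF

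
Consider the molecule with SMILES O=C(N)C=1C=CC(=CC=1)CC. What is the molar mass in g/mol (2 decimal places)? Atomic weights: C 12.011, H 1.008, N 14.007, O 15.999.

149.19 g/mol

First, the molecular formula is C9H11NO (counting implicit H from valence).
  C: 9 × 12.011 = 108.099
  H: 11 × 1.008 = 11.088
  N: 1 × 14.007 = 14.007
  O: 1 × 15.999 = 15.999
Sum: 9×12.011 + 11×1.008 + 1×14.007 + 1×15.999 = 149.193 → 149.19 g/mol.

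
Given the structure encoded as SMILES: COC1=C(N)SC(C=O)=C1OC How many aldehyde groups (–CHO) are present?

1

The aldehyde motif appears at heavy-atom position 8 in the SMILES.
Other groups present: 2 ether, 1 primary amine.
Aldehyde count: 1.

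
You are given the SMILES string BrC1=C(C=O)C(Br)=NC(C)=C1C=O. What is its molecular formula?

C8H5Br2NO2

Walk through each heavy atom and fill implicit hydrogens from standard valence (C 4, N 3, O 2, S 2, halogen 1):
  atom 1: Br (halogen, monovalent) → 0 H
  atom 2: C, bond orders sum to 4 (valence 4) → 0 H
  atom 3: C, bond orders sum to 4 (valence 4) → 0 H
  atom 4: C, bond orders sum to 3 (valence 4) → 1 H
  atom 5: O, bond orders sum to 2 (valence 2) → 0 H
  atom 6: C, bond orders sum to 4 (valence 4) → 0 H
  atom 7: Br (halogen, monovalent) → 0 H
  atom 8: N, bond orders sum to 3 (valence 3) → 0 H
  atom 9: C, bond orders sum to 4 (valence 4) → 0 H
  atom 10: C, bond orders sum to 1 (valence 4) → 3 H
  atom 11: C, bond orders sum to 4 (valence 4) → 0 H
  atom 12: C, bond orders sum to 3 (valence 4) → 1 H
  atom 13: O, bond orders sum to 2 (valence 2) → 0 H
Totals → C:8, H:5, Br:2, N:1, O:2.
In Hill order: C8H5Br2NO2.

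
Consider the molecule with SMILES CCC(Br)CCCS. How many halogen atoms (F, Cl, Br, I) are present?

1

Halogen atoms appear at heavy-atom position 4 (1×Br).
Other groups present: 1 thiol.
Halogen count: 1.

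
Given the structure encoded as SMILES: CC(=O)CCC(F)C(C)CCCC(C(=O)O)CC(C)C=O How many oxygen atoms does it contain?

Scan the SMILES for O atoms (remember two-letter symbols like Cl and Br are single atoms).
Oxygen count: 4.

4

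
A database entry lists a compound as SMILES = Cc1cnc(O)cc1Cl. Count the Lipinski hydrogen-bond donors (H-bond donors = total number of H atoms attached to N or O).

1

Donors: find every N or O and count the H atoms it carries.
  atom 4 (N): bond orders sum to 3 → 0 H
  atom 6 (O): bond orders sum to 1 → 1 H
Lipinski HBD = 1.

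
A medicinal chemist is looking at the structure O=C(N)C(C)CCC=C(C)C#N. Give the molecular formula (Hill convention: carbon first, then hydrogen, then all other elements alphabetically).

Walk through each heavy atom and fill implicit hydrogens from standard valence (C 4, N 3, O 2, S 2, halogen 1):
  atom 1: O, bond orders sum to 2 (valence 2) → 0 H
  atom 2: C, bond orders sum to 4 (valence 4) → 0 H
  atom 3: N, bond orders sum to 1 (valence 3) → 2 H
  atom 4: C, bond orders sum to 3 (valence 4) → 1 H
  atom 5: C, bond orders sum to 1 (valence 4) → 3 H
  atom 6: C, bond orders sum to 2 (valence 4) → 2 H
  atom 7: C, bond orders sum to 2 (valence 4) → 2 H
  atom 8: C, bond orders sum to 3 (valence 4) → 1 H
  atom 9: C, bond orders sum to 4 (valence 4) → 0 H
  atom 10: C, bond orders sum to 1 (valence 4) → 3 H
  atom 11: C, bond orders sum to 4 (valence 4) → 0 H
  atom 12: N, bond orders sum to 3 (valence 3) → 0 H
Totals → C:9, H:14, N:2, O:1.
In Hill order: C9H14N2O.

C9H14N2O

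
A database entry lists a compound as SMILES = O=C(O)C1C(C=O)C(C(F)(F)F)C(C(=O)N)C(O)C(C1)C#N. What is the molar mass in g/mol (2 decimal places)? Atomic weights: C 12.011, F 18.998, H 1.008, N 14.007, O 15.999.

First, the molecular formula is C12H13F3N2O5 (counting implicit H from valence).
  C: 12 × 12.011 = 144.132
  F: 3 × 18.998 = 56.994
  H: 13 × 1.008 = 13.104
  N: 2 × 14.007 = 28.014
  O: 5 × 15.999 = 79.995
Sum: 12×12.011 + 3×18.998 + 13×1.008 + 2×14.007 + 5×15.999 = 322.239 → 322.24 g/mol.

322.24 g/mol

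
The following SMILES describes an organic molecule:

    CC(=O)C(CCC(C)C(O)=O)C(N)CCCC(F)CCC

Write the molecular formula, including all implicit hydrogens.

C16H30FNO3

Walk through each heavy atom and fill implicit hydrogens from standard valence (C 4, N 3, O 2, S 2, halogen 1):
  atom 1: C, bond orders sum to 1 (valence 4) → 3 H
  atom 2: C, bond orders sum to 4 (valence 4) → 0 H
  atom 3: O, bond orders sum to 2 (valence 2) → 0 H
  atom 4: C, bond orders sum to 3 (valence 4) → 1 H
  atom 5: C, bond orders sum to 2 (valence 4) → 2 H
  atom 6: C, bond orders sum to 2 (valence 4) → 2 H
  atom 7: C, bond orders sum to 3 (valence 4) → 1 H
  atom 8: C, bond orders sum to 1 (valence 4) → 3 H
  atom 9: C, bond orders sum to 4 (valence 4) → 0 H
  atom 10: O, bond orders sum to 1 (valence 2) → 1 H
  atom 11: O, bond orders sum to 2 (valence 2) → 0 H
  atom 12: C, bond orders sum to 3 (valence 4) → 1 H
  atom 13: N, bond orders sum to 1 (valence 3) → 2 H
  atom 14: C, bond orders sum to 2 (valence 4) → 2 H
  atom 15: C, bond orders sum to 2 (valence 4) → 2 H
  atom 16: C, bond orders sum to 2 (valence 4) → 2 H
  atom 17: C, bond orders sum to 3 (valence 4) → 1 H
  atom 18: F (halogen, monovalent) → 0 H
  atom 19: C, bond orders sum to 2 (valence 4) → 2 H
  atom 20: C, bond orders sum to 2 (valence 4) → 2 H
  atom 21: C, bond orders sum to 1 (valence 4) → 3 H
Totals → C:16, H:30, F:1, N:1, O:3.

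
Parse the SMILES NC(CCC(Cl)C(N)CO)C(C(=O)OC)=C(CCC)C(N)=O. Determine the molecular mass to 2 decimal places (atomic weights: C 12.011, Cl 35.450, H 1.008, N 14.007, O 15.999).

335.83 g/mol

First, the molecular formula is C14H26ClN3O4 (counting implicit H from valence).
  C: 14 × 12.011 = 168.154
  Cl: 1 × 35.450 = 35.450
  H: 26 × 1.008 = 26.208
  N: 3 × 14.007 = 42.021
  O: 4 × 15.999 = 63.996
Sum: 14×12.011 + 1×35.450 + 26×1.008 + 3×14.007 + 4×15.999 = 335.829 → 335.83 g/mol.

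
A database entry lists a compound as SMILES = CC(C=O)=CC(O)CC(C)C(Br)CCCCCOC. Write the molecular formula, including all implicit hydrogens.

C15H27BrO3

Walk through each heavy atom and fill implicit hydrogens from standard valence (C 4, N 3, O 2, S 2, halogen 1):
  atom 1: C, bond orders sum to 1 (valence 4) → 3 H
  atom 2: C, bond orders sum to 4 (valence 4) → 0 H
  atom 3: C, bond orders sum to 3 (valence 4) → 1 H
  atom 4: O, bond orders sum to 2 (valence 2) → 0 H
  atom 5: C, bond orders sum to 3 (valence 4) → 1 H
  atom 6: C, bond orders sum to 3 (valence 4) → 1 H
  atom 7: O, bond orders sum to 1 (valence 2) → 1 H
  atom 8: C, bond orders sum to 2 (valence 4) → 2 H
  atom 9: C, bond orders sum to 3 (valence 4) → 1 H
  atom 10: C, bond orders sum to 1 (valence 4) → 3 H
  atom 11: C, bond orders sum to 3 (valence 4) → 1 H
  atom 12: Br (halogen, monovalent) → 0 H
  atom 13: C, bond orders sum to 2 (valence 4) → 2 H
  atom 14: C, bond orders sum to 2 (valence 4) → 2 H
  atom 15: C, bond orders sum to 2 (valence 4) → 2 H
  atom 16: C, bond orders sum to 2 (valence 4) → 2 H
  atom 17: C, bond orders sum to 2 (valence 4) → 2 H
  atom 18: O, bond orders sum to 2 (valence 2) → 0 H
  atom 19: C, bond orders sum to 1 (valence 4) → 3 H
Totals → C:15, H:27, Br:1, O:3.
In Hill order: C15H27BrO3.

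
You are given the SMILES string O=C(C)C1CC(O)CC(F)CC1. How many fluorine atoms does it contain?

Scan the SMILES for F atoms (remember two-letter symbols like Cl and Br are single atoms).
Fluorine count: 1.

1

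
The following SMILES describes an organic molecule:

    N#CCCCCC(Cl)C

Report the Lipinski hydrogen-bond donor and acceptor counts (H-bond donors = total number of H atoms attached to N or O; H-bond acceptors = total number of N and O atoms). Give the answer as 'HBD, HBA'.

Donors: find every N or O and count the H atoms it carries.
  atom 1 (N): bond orders sum to 3 → 0 H
Lipinski HBD = 0.
Acceptors: N atoms = 1, O atoms = 0 → HBA = 1.

0, 1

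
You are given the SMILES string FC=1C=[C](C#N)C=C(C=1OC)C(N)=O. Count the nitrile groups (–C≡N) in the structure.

1

The nitrile motif appears at heavy-atom position 5 in the SMILES.
Other groups present: 1 amide, 1 ether.
Nitrile count: 1.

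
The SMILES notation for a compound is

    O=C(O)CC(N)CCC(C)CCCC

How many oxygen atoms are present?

2

Scan the SMILES for O atoms (remember two-letter symbols like Cl and Br are single atoms).
Oxygen count: 2.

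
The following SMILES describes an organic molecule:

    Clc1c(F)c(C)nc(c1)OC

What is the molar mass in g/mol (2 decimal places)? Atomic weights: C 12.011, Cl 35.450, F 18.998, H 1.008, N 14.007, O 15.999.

First, the molecular formula is C7H7ClFNO (counting implicit H from valence).
  C: 7 × 12.011 = 84.077
  Cl: 1 × 35.450 = 35.450
  F: 1 × 18.998 = 18.998
  H: 7 × 1.008 = 7.056
  N: 1 × 14.007 = 14.007
  O: 1 × 15.999 = 15.999
Sum: 7×12.011 + 1×35.450 + 1×18.998 + 7×1.008 + 1×14.007 + 1×15.999 = 175.587 → 175.59 g/mol.

175.59 g/mol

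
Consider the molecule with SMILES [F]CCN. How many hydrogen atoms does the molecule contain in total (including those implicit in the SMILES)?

6

Walk through each heavy atom and fill implicit hydrogens from standard valence (C 4, N 3, O 2, S 2, halogen 1):
  atom 1: F with explicit H count 0
  atom 2: C, bond orders sum to 2 (valence 4) → 2 H
  atom 3: C, bond orders sum to 2 (valence 4) → 2 H
  atom 4: N, bond orders sum to 1 (valence 3) → 2 H
Total hydrogens: 6.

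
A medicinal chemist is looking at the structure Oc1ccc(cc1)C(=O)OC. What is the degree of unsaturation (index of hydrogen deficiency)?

5

Molecular formula: C8H8O3.
DoU = (2C + 2 + N − H − X) / 2, where X is the halogen count and O/S are ignored.
    = (2·8 + 2 + 0 − 8 − 0) / 2 = 10 / 2 = 5.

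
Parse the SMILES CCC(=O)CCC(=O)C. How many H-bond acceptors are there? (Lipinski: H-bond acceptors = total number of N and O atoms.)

N atoms: 0; O atoms: 2.
Lipinski HBA = 0 + 2 = 2.

2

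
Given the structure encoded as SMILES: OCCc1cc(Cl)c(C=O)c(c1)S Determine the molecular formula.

C9H9ClO2S

Walk through each heavy atom and fill implicit hydrogens from standard valence (C 4, N 3, O 2, S 2, halogen 1); for lowercase aromatic atoms, an aromatic c carries 1 H when it has two neighbours and 0 H with three, and aromatic n carries 0 H:
  atom 1: O, bond orders sum to 1 (valence 2) → 1 H
  atom 2: C, bond orders sum to 2 (valence 4) → 2 H
  atom 3: C, bond orders sum to 2 (valence 4) → 2 H
  atom 4: aromatic c, 3 neighbours → 0 H
  atom 5: aromatic c, 2 neighbours → 1 H
  atom 6: aromatic c, 3 neighbours → 0 H
  atom 7: Cl (halogen, monovalent) → 0 H
  atom 8: aromatic c, 3 neighbours → 0 H
  atom 9: C, bond orders sum to 3 (valence 4) → 1 H
  atom 10: O, bond orders sum to 2 (valence 2) → 0 H
  atom 11: aromatic c, 3 neighbours → 0 H
  atom 12: aromatic c, 2 neighbours → 1 H
  atom 13: S, bond orders sum to 1 (valence 2) → 1 H
Totals → C:9, H:9, Cl:1, O:2, S:1.
In Hill order: C9H9ClO2S.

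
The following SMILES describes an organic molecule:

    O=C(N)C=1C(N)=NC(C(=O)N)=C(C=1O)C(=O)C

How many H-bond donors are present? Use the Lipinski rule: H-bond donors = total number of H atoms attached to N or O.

Donors: find every N or O and count the H atoms it carries.
  atom 1 (O): bond orders sum to 2 → 0 H
  atom 3 (N): bond orders sum to 1 → 2 H
  atom 6 (N): bond orders sum to 1 → 2 H
  atom 7 (N): bond orders sum to 3 → 0 H
  atom 10 (O): bond orders sum to 2 → 0 H
  atom 11 (N): bond orders sum to 1 → 2 H
  atom 14 (O): bond orders sum to 1 → 1 H
  atom 16 (O): bond orders sum to 2 → 0 H
Lipinski HBD = 7.

7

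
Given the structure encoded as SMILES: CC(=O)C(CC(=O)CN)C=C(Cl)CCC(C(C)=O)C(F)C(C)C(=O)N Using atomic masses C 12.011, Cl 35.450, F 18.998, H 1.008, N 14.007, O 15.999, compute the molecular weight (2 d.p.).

First, the molecular formula is C17H26ClFN2O4 (counting implicit H from valence).
  C: 17 × 12.011 = 204.187
  Cl: 1 × 35.450 = 35.450
  F: 1 × 18.998 = 18.998
  H: 26 × 1.008 = 26.208
  N: 2 × 14.007 = 28.014
  O: 4 × 15.999 = 63.996
Sum: 17×12.011 + 1×35.450 + 1×18.998 + 26×1.008 + 2×14.007 + 4×15.999 = 376.853 → 376.85 g/mol.

376.85 g/mol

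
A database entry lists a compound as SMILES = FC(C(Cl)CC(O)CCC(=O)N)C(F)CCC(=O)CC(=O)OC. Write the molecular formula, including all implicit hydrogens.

C14H22ClF2NO5

Walk through each heavy atom and fill implicit hydrogens from standard valence (C 4, N 3, O 2, S 2, halogen 1):
  atom 1: F (halogen, monovalent) → 0 H
  atom 2: C, bond orders sum to 3 (valence 4) → 1 H
  atom 3: C, bond orders sum to 3 (valence 4) → 1 H
  atom 4: Cl (halogen, monovalent) → 0 H
  atom 5: C, bond orders sum to 2 (valence 4) → 2 H
  atom 6: C, bond orders sum to 3 (valence 4) → 1 H
  atom 7: O, bond orders sum to 1 (valence 2) → 1 H
  atom 8: C, bond orders sum to 2 (valence 4) → 2 H
  atom 9: C, bond orders sum to 2 (valence 4) → 2 H
  atom 10: C, bond orders sum to 4 (valence 4) → 0 H
  atom 11: O, bond orders sum to 2 (valence 2) → 0 H
  atom 12: N, bond orders sum to 1 (valence 3) → 2 H
  atom 13: C, bond orders sum to 3 (valence 4) → 1 H
  atom 14: F (halogen, monovalent) → 0 H
  atom 15: C, bond orders sum to 2 (valence 4) → 2 H
  atom 16: C, bond orders sum to 2 (valence 4) → 2 H
  atom 17: C, bond orders sum to 4 (valence 4) → 0 H
  atom 18: O, bond orders sum to 2 (valence 2) → 0 H
  atom 19: C, bond orders sum to 2 (valence 4) → 2 H
  atom 20: C, bond orders sum to 4 (valence 4) → 0 H
  atom 21: O, bond orders sum to 2 (valence 2) → 0 H
  atom 22: O, bond orders sum to 2 (valence 2) → 0 H
  atom 23: C, bond orders sum to 1 (valence 4) → 3 H
Totals → C:14, H:22, Cl:1, F:2, N:1, O:5.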